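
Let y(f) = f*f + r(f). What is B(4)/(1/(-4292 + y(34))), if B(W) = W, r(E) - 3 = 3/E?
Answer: -213038/17 ≈ -12532.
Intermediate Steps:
r(E) = 3 + 3/E
y(f) = 3 + f² + 3/f (y(f) = f*f + (3 + 3/f) = f² + (3 + 3/f) = 3 + f² + 3/f)
B(4)/(1/(-4292 + y(34))) = 4/(1/(-4292 + (3 + 34² + 3/34))) = 4/(1/(-4292 + (3 + 1156 + 3*(1/34)))) = 4/(1/(-4292 + (3 + 1156 + 3/34))) = 4/(1/(-4292 + 39409/34)) = 4/(1/(-106519/34)) = 4/(-34/106519) = 4*(-106519/34) = -213038/17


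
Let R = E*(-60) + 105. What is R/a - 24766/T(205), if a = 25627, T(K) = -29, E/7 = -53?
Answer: 3129689/3661 ≈ 854.87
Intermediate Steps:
E = -371 (E = 7*(-53) = -371)
R = 22365 (R = -371*(-60) + 105 = 22260 + 105 = 22365)
R/a - 24766/T(205) = 22365/25627 - 24766/(-29) = 22365*(1/25627) - 24766*(-1/29) = 3195/3661 + 854 = 3129689/3661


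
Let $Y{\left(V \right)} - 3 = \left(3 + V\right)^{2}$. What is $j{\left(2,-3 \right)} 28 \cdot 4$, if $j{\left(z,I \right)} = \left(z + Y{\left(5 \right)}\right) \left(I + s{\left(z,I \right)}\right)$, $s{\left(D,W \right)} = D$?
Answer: $-7728$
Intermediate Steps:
$Y{\left(V \right)} = 3 + \left(3 + V\right)^{2}$
$j{\left(z,I \right)} = \left(67 + z\right) \left(I + z\right)$ ($j{\left(z,I \right)} = \left(z + \left(3 + \left(3 + 5\right)^{2}\right)\right) \left(I + z\right) = \left(z + \left(3 + 8^{2}\right)\right) \left(I + z\right) = \left(z + \left(3 + 64\right)\right) \left(I + z\right) = \left(z + 67\right) \left(I + z\right) = \left(67 + z\right) \left(I + z\right)$)
$j{\left(2,-3 \right)} 28 \cdot 4 = \left(2^{2} + 67 \left(-3\right) + 67 \cdot 2 - 6\right) 28 \cdot 4 = \left(4 - 201 + 134 - 6\right) 28 \cdot 4 = \left(-69\right) 28 \cdot 4 = \left(-1932\right) 4 = -7728$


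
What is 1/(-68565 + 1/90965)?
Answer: -90965/6237015224 ≈ -1.4585e-5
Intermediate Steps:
1/(-68565 + 1/90965) = 1/(-6237015224/90965) = -90965/6237015224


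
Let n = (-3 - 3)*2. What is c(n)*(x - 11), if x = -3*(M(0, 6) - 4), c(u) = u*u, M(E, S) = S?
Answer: -2448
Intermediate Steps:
n = -12 (n = -6*2 = -12)
c(u) = u²
x = -6 (x = -3*(6 - 4) = -3*2 = -6)
c(n)*(x - 11) = (-12)²*(-6 - 11) = 144*(-17) = -2448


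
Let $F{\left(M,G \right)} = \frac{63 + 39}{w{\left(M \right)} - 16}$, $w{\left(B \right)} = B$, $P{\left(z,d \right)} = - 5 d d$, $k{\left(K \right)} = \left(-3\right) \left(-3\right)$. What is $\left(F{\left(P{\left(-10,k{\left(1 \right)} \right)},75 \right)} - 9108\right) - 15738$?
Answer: $- \frac{10460268}{421} \approx -24846.0$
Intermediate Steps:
$k{\left(K \right)} = 9$
$P{\left(z,d \right)} = - 5 d^{2}$
$F{\left(M,G \right)} = \frac{102}{-16 + M}$ ($F{\left(M,G \right)} = \frac{63 + 39}{M - 16} = \frac{102}{-16 + M}$)
$\left(F{\left(P{\left(-10,k{\left(1 \right)} \right)},75 \right)} - 9108\right) - 15738 = \left(\frac{102}{-16 - 5 \cdot 9^{2}} - 9108\right) - 15738 = \left(\frac{102}{-16 - 405} - 9108\right) - 15738 = \left(\frac{102}{-421} - 9108\right) - 15738 = \left(102 \left(- \frac{1}{421}\right) - 9108\right) - 15738 = \left(- \frac{102}{421} - 9108\right) - 15738 = - \frac{3834570}{421} - 15738 = - \frac{10460268}{421}$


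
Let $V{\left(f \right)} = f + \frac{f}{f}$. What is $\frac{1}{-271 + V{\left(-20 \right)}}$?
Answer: $- \frac{1}{290} \approx -0.0034483$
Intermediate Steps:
$V{\left(f \right)} = 1 + f$ ($V{\left(f \right)} = f + 1 = 1 + f$)
$\frac{1}{-271 + V{\left(-20 \right)}} = \frac{1}{-271 + \left(1 - 20\right)} = \frac{1}{-271 - 19} = \frac{1}{-290} = - \frac{1}{290}$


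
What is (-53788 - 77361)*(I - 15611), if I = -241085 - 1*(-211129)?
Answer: 5976066483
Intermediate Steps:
I = -29956 (I = -241085 + 211129 = -29956)
(-53788 - 77361)*(I - 15611) = (-53788 - 77361)*(-29956 - 15611) = -131149*(-45567) = 5976066483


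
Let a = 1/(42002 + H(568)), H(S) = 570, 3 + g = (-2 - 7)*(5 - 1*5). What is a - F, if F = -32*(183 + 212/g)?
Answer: 459096451/127716 ≈ 3594.7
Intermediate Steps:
g = -3 (g = -3 + (-2 - 7)*(5 - 1*5) = -3 - 9*(5 - 5) = -3 - 9*0 = -3 + 0 = -3)
F = -10784/3 (F = -32*(183 + 212/(-3)) = -32*(183 + 212*(-⅓)) = -32*(183 - 212/3) = -32*337/3 = -10784/3 ≈ -3594.7)
a = 1/42572 (a = 1/(42002 + 570) = 1/42572 ≈ 2.3490e-5)
a - F = 1/42572 - 1*(-10784/3) = 1/42572 + 10784/3 = 459096451/127716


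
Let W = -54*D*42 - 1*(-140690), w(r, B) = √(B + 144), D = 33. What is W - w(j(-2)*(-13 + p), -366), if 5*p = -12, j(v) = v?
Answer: 65846 - I*√222 ≈ 65846.0 - 14.9*I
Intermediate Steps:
p = -12/5 (p = (⅕)*(-12) = -12/5 ≈ -2.4000)
w(r, B) = √(144 + B)
W = 65846 (W = -54*33*42 - 1*(-140690) = -1782*42 + 140690 = -74844 + 140690 = 65846)
W - w(j(-2)*(-13 + p), -366) = 65846 - √(144 - 366) = 65846 - √(-222) = 65846 - I*√222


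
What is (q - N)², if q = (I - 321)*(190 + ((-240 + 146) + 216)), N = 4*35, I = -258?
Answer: 32684300944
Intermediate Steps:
N = 140
q = -180648 (q = (-258 - 321)*(190 + ((-240 + 146) + 216)) = -579*(190 + (-94 + 216)) = -579*(190 + 122) = -579*312 = -180648)
(q - N)² = (-180648 - 1*140)² = (-180648 - 140)² = (-180788)² = 32684300944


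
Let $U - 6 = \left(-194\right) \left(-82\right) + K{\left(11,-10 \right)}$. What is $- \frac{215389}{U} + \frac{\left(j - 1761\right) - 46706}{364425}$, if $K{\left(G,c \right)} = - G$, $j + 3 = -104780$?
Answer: $- \frac{1079070281}{77272677} \approx -13.964$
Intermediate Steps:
$j = -104783$ ($j = -3 - 104780 = -104783$)
$U = 15903$ ($U = 6 - -15897 = 6 + \left(15908 - 11\right) = 6 + 15897 = 15903$)
$- \frac{215389}{U} + \frac{\left(j - 1761\right) - 46706}{364425} = - \frac{215389}{15903} + \frac{\left(-104783 - 1761\right) - 46706}{364425} = \left(-215389\right) \frac{1}{15903} + \left(-106544 - 46706\right) \frac{1}{364425} = - \frac{215389}{15903} - \frac{6130}{14577} = - \frac{1079070281}{77272677}$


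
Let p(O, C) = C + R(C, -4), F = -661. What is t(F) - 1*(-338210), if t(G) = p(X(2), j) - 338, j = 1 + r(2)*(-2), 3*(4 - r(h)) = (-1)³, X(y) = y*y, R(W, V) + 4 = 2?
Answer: 1013587/3 ≈ 3.3786e+5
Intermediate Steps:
R(W, V) = -2 (R(W, V) = -4 + 2 = -2)
X(y) = y²
r(h) = 13/3 (r(h) = 4 - ⅓*(-1)³ = 4 - ⅓*(-1) = 4 + ⅓ = 13/3)
j = -23/3 (j = 1 + (13/3)*(-2) = 1 - 26/3 = -23/3 ≈ -7.6667)
p(O, C) = -2 + C (p(O, C) = C - 2 = -2 + C)
t(G) = -1043/3 (t(G) = (-2 - 23/3) - 338 = -29/3 - 338 = -1043/3)
t(F) - 1*(-338210) = -1043/3 - 1*(-338210) = -1043/3 + 338210 = 1013587/3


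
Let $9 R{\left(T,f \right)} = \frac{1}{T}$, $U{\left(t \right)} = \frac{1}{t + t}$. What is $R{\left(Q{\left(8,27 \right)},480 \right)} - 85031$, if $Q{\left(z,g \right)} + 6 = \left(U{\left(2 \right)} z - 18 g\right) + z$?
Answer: $- \frac{368864479}{4338} \approx -85031.0$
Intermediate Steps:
$U{\left(t \right)} = \frac{1}{2 t}$
$Q{\left(z,g \right)} = -6 - 18 g + \frac{5 z}{4}$ ($Q{\left(z,g \right)} = -6 - \left(- z + 18 g - \frac{1}{2 \cdot 2} z\right) = -6 - \left(- z + 18 g - \frac{1}{2} \cdot \frac{1}{2} z\right) = -6 + \left(\left(\frac{z}{4} - 18 g\right) + z\right) = -6 + \left(\left(- 18 g + \frac{z}{4}\right) + z\right) = -6 - \left(18 g - \frac{5 z}{4}\right) = -6 - 18 g + \frac{5 z}{4}$)
$R{\left(T,f \right)} = \frac{1}{9 T}$
$R{\left(Q{\left(8,27 \right)},480 \right)} - 85031 = \frac{1}{9 \left(-6 - 486 + \frac{5}{4} \cdot 8\right)} - 85031 = \frac{1}{9 \left(-6 - 486 + 10\right)} - 85031 = \frac{1}{9 \left(-482\right)} - 85031 = \frac{1}{9} \left(- \frac{1}{482}\right) - 85031 = - \frac{1}{4338} - 85031 = - \frac{368864479}{4338}$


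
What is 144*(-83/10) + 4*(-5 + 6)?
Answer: -5956/5 ≈ -1191.2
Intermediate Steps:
144*(-83/10) + 4*(-5 + 6) = 144*(-83*⅒) + 4*1 = 144*(-83/10) + 4 = -5976/5 + 4 = -5956/5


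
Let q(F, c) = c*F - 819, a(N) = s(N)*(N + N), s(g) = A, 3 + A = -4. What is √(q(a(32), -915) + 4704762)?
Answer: 3*√568207 ≈ 2261.4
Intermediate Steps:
A = -7 (A = -3 - 4 = -7)
s(g) = -7
a(N) = -14*N (a(N) = -7*(N + N) = -14*N)
q(F, c) = -819 + F*c (q(F, c) = F*c - 819 = -819 + F*c)
√(q(a(32), -915) + 4704762) = √((-819 - 14*32*(-915)) + 4704762) = √((-819 - 448*(-915)) + 4704762) = √((-819 + 409920) + 4704762) = √(409101 + 4704762) = √5113863 = 3*√568207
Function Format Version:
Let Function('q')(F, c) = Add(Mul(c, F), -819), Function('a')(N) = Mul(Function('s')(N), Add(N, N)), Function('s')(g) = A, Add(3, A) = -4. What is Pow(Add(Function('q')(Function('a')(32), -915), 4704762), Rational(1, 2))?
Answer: Mul(3, Pow(568207, Rational(1, 2))) ≈ 2261.4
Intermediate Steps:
A = -7 (A = Add(-3, -4) = -7)
Function('s')(g) = -7
Function('a')(N) = Mul(-14, N) (Function('a')(N) = Mul(-7, Add(N, N)) = Mul(-7, Mul(2, N)) = Mul(-14, N))
Function('q')(F, c) = Add(-819, Mul(F, c)) (Function('q')(F, c) = Add(Mul(F, c), -819) = Add(-819, Mul(F, c)))
Pow(Add(Function('q')(Function('a')(32), -915), 4704762), Rational(1, 2)) = Pow(Add(Add(-819, Mul(Mul(-14, 32), -915)), 4704762), Rational(1, 2)) = Pow(Add(Add(-819, Mul(-448, -915)), 4704762), Rational(1, 2)) = Pow(Add(Add(-819, 409920), 4704762), Rational(1, 2)) = Pow(Add(409101, 4704762), Rational(1, 2)) = Pow(5113863, Rational(1, 2)) = Mul(3, Pow(568207, Rational(1, 2)))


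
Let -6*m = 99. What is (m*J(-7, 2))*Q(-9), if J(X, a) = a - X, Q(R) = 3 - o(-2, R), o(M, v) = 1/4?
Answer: -3267/8 ≈ -408.38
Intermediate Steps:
m = -33/2 (m = -1/6*99 = -33/2 ≈ -16.500)
o(M, v) = 1/4
Q(R) = 11/4 (Q(R) = 3 - 1*1/4 = 3 - 1/4 = 11/4)
(m*J(-7, 2))*Q(-9) = -33*(2 - 1*(-7))/2*(11/4) = -33*(2 + 7)/2*(11/4) = -33/2*9*(11/4) = -297/2*11/4 = -3267/8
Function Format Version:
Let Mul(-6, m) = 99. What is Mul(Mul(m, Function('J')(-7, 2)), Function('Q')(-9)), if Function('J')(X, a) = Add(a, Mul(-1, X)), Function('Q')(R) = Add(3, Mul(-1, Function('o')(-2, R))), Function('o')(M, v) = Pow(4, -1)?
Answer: Rational(-3267, 8) ≈ -408.38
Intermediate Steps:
m = Rational(-33, 2) (m = Mul(Rational(-1, 6), 99) = Rational(-33, 2) ≈ -16.500)
Function('o')(M, v) = Rational(1, 4)
Function('Q')(R) = Rational(11, 4) (Function('Q')(R) = Add(3, Mul(-1, Rational(1, 4))) = Add(3, Rational(-1, 4)) = Rational(11, 4))
Mul(Mul(m, Function('J')(-7, 2)), Function('Q')(-9)) = Mul(Mul(Rational(-33, 2), Add(2, Mul(-1, -7))), Rational(11, 4)) = Mul(Mul(Rational(-33, 2), Add(2, 7)), Rational(11, 4)) = Mul(Mul(Rational(-33, 2), 9), Rational(11, 4)) = Mul(Rational(-297, 2), Rational(11, 4)) = Rational(-3267, 8)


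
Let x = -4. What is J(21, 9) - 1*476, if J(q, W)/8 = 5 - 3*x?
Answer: -340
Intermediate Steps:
J(q, W) = 136 (J(q, W) = 8*(5 - 3*(-4)) = 8*(5 + 12) = 8*17 = 136)
J(21, 9) - 1*476 = 136 - 1*476 = 136 - 476 = -340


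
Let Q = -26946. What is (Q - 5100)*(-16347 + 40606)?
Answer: -777403914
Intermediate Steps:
(Q - 5100)*(-16347 + 40606) = (-26946 - 5100)*(-16347 + 40606) = -32046*24259 = -777403914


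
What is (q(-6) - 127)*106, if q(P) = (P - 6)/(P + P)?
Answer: -13356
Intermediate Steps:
q(P) = (-6 + P)/(2*P) (q(P) = (-6 + P)/((2*P)) = (-6 + P)*(1/(2*P)) = (-6 + P)/(2*P))
(q(-6) - 127)*106 = ((½)*(-6 - 6)/(-6) - 127)*106 = ((½)*(-⅙)*(-12) - 127)*106 = (1 - 127)*106 = -126*106 = -13356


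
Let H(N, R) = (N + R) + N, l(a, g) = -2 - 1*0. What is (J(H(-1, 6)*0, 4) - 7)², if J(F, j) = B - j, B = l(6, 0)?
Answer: 169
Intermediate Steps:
l(a, g) = -2 (l(a, g) = -2 + 0 = -2)
H(N, R) = R + 2*N
B = -2
J(F, j) = -2 - j
(J(H(-1, 6)*0, 4) - 7)² = ((-2 - 1*4) - 7)² = ((-2 - 4) - 7)² = (-6 - 7)² = (-13)² = 169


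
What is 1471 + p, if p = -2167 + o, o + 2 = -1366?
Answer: -2064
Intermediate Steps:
o = -1368 (o = -2 - 1366 = -1368)
p = -3535 (p = -2167 - 1368 = -3535)
1471 + p = 1471 - 3535 = -2064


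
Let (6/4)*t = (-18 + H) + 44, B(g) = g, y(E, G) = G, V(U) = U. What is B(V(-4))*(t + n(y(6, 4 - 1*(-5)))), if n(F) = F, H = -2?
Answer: -100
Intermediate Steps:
t = 16 (t = 2*((-18 - 2) + 44)/3 = 2*(-20 + 44)/3 = (⅔)*24 = 16)
B(V(-4))*(t + n(y(6, 4 - 1*(-5)))) = -4*(16 + (4 - 1*(-5))) = -4*(16 + (4 + 5)) = -4*(16 + 9) = -4*25 = -100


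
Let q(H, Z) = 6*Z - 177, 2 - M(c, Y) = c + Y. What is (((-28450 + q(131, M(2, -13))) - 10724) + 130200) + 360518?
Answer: 451445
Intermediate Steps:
M(c, Y) = 2 - Y - c (M(c, Y) = 2 - (c + Y) = 2 - (Y + c) = 2 + (-Y - c) = 2 - Y - c)
q(H, Z) = -177 + 6*Z
(((-28450 + q(131, M(2, -13))) - 10724) + 130200) + 360518 = (((-28450 + (-177 + 6*(2 - 1*(-13) - 1*2))) - 10724) + 130200) + 360518 = (((-28450 + (-177 + 6*(2 + 13 - 2))) - 10724) + 130200) + 360518 = (((-28450 + (-177 + 6*13)) - 10724) + 130200) + 360518 = (((-28450 + (-177 + 78)) - 10724) + 130200) + 360518 = (((-28450 - 99) - 10724) + 130200) + 360518 = ((-28549 - 10724) + 130200) + 360518 = (-39273 + 130200) + 360518 = 90927 + 360518 = 451445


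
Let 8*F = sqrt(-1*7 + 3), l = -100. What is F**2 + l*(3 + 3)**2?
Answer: -57601/16 ≈ -3600.1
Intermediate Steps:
F = I/4 (F = sqrt(-1*7 + 3)/8 = sqrt(-7 + 3)/8 = sqrt(-4)/8 = (2*I)/8 = I/4 ≈ 0.25*I)
F**2 + l*(3 + 3)**2 = (I/4)**2 - 100*(3 + 3)**2 = -1/16 - 100*6**2 = -1/16 - 100*36 = -1/16 - 3600 = -57601/16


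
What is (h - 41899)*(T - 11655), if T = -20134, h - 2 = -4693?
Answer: 1481049510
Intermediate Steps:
h = -4691 (h = 2 - 4693 = -4691)
(h - 41899)*(T - 11655) = (-4691 - 41899)*(-20134 - 11655) = -46590*(-31789) = 1481049510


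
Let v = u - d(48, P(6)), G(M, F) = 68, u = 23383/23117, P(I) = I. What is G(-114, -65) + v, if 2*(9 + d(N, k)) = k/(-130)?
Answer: 234510311/3005210 ≈ 78.035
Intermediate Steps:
d(N, k) = -9 - k/260 (d(N, k) = -9 + (k/(-130))/2 = -9 + (k*(-1/130))/2 = -9 + (-k/130)/2 = -9 - k/260)
u = 23383/23117 (u = 23383*(1/23117) = 23383/23117 ≈ 1.0115)
v = 30156031/3005210 (v = 23383/23117 - (-9 - 1/260*6) = 23383/23117 - (-9 - 3/130) = 23383/23117 - 1*(-1173/130) = 23383/23117 + 1173/130 = 30156031/3005210 ≈ 10.035)
G(-114, -65) + v = 68 + 30156031/3005210 = 234510311/3005210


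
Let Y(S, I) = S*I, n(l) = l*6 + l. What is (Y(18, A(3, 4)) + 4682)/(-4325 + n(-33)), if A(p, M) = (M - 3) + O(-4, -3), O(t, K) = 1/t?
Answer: -9391/9112 ≈ -1.0306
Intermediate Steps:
O(t, K) = 1/t
A(p, M) = -13/4 + M (A(p, M) = (M - 3) + 1/(-4) = (-3 + M) - ¼ = -13/4 + M)
n(l) = 7*l (n(l) = 6*l + l = 7*l)
Y(S, I) = I*S
(Y(18, A(3, 4)) + 4682)/(-4325 + n(-33)) = ((-13/4 + 4)*18 + 4682)/(-4325 + 7*(-33)) = ((¾)*18 + 4682)/(-4325 - 231) = (27/2 + 4682)/(-4556) = (9391/2)*(-1/4556) = -9391/9112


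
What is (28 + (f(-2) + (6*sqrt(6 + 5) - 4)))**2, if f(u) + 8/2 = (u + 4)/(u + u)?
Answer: 3105/4 + 234*sqrt(11) ≈ 1552.3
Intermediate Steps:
f(u) = -4 + (4 + u)/(2*u) (f(u) = -4 + (u + 4)/(u + u) = -4 + (4 + u)/((2*u)) = -4 + (4 + u)*(1/(2*u)) = -4 + (4 + u)/(2*u))
(28 + (f(-2) + (6*sqrt(6 + 5) - 4)))**2 = (28 + ((-7/2 + 2/(-2)) + (6*sqrt(6 + 5) - 4)))**2 = (28 + ((-7/2 + 2*(-1/2)) + (6*sqrt(11) - 4)))**2 = (28 + ((-7/2 - 1) + (-4 + 6*sqrt(11))))**2 = (28 + (-9/2 + (-4 + 6*sqrt(11))))**2 = (28 + (-17/2 + 6*sqrt(11)))**2 = (39/2 + 6*sqrt(11))**2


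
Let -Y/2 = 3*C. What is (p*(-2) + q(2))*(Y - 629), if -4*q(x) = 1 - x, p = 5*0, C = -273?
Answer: 1009/4 ≈ 252.25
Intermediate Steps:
Y = 1638 (Y = -6*(-273) = -2*(-819) = 1638)
p = 0
q(x) = -¼ + x/4 (q(x) = -(1 - x)/4 = -¼ + x/4)
(p*(-2) + q(2))*(Y - 629) = (0*(-2) + (-¼ + (¼)*2))*(1638 - 629) = (0 + (-¼ + ½))*1009 = (0 + ¼)*1009 = (¼)*1009 = 1009/4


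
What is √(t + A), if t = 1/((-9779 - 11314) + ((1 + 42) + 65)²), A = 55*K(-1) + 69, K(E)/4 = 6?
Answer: 4*√7718155095/9429 ≈ 37.269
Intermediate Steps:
K(E) = 24 (K(E) = 4*6 = 24)
A = 1389 (A = 55*24 + 69 = 1320 + 69 = 1389)
t = -1/9429 (t = 1/(-21093 + (43 + 65)²) = 1/(-21093 + 108²) = 1/(-21093 + 11664) = 1/(-9429) = -1/9429 ≈ -0.00010606)
√(t + A) = √(-1/9429 + 1389) = √(13096880/9429) = 4*√7718155095/9429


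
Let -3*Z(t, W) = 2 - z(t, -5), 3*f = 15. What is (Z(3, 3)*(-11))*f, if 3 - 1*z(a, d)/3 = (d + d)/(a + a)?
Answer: -220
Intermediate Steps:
f = 5 (f = (⅓)*15 = 5)
z(a, d) = 9 - 3*d/a (z(a, d) = 9 - 3*(d + d)/(a + a) = 9 - 3*2*d/(2*a) = 9 - 3*2*d*1/(2*a) = 9 - 3*d/a)
Z(t, W) = 7/3 + 5/t (Z(t, W) = -(2 - (9 - 3*(-5)/t))/3 = -(2 - (9 + 15/t))/3 = -(2 + (-9 - 15/t))/3 = -(-7 - 15/t)/3 = 7/3 + 5/t)
(Z(3, 3)*(-11))*f = ((7/3 + 5/3)*(-11))*5 = (4*(-11))*5 = -44*5 = -220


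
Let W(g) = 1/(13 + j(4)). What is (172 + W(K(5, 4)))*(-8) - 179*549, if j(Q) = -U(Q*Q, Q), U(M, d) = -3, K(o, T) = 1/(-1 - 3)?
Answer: -199295/2 ≈ -99648.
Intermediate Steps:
K(o, T) = -¼ (K(o, T) = 1/(-4) = -¼)
j(Q) = 3 (j(Q) = -1*(-3) = 3)
W(g) = 1/16 (W(g) = 1/(13 + 3) = 1/16)
(172 + W(K(5, 4)))*(-8) - 179*549 = (172 + 1/16)*(-8) - 179*549 = (2753/16)*(-8) - 98271 = -2753/2 - 98271 = -199295/2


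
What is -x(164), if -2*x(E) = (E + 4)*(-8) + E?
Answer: -590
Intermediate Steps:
x(E) = 16 + 7*E/2 (x(E) = -((E + 4)*(-8) + E)/2 = -((4 + E)*(-8) + E)/2 = -((-32 - 8*E) + E)/2 = -(-32 - 7*E)/2 = 16 + 7*E/2)
-x(164) = -(16 + (7/2)*164) = -(16 + 574) = -1*590 = -590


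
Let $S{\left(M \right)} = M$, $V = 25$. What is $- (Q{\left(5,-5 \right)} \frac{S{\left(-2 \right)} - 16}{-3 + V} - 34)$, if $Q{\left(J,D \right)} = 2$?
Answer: $\frac{392}{11} \approx 35.636$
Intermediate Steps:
$- (Q{\left(5,-5 \right)} \frac{S{\left(-2 \right)} - 16}{-3 + V} - 34) = - (2 \frac{-2 - 16}{-3 + 25} - 34) = - (2 \left(- \frac{18}{22}\right) - 34) = - (2 \left(\left(-18\right) \frac{1}{22}\right) - 34) = - (2 \left(- \frac{9}{11}\right) - 34) = - (- \frac{18}{11} - 34) = \left(-1\right) \left(- \frac{392}{11}\right) = \frac{392}{11}$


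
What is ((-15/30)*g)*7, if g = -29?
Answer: 203/2 ≈ 101.50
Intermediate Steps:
((-15/30)*g)*7 = (-15/30*(-29))*7 = (-15*1/30*(-29))*7 = -½*(-29)*7 = (29/2)*7 = 203/2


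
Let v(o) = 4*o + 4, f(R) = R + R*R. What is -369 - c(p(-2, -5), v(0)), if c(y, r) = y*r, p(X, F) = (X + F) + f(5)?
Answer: -461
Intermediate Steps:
f(R) = R + R**2
p(X, F) = 30 + F + X (p(X, F) = (X + F) + 5*(1 + 5) = (F + X) + 5*6 = (F + X) + 30 = 30 + F + X)
v(o) = 4 + 4*o
c(y, r) = r*y
-369 - c(p(-2, -5), v(0)) = -369 - (4 + 4*0)*(30 - 5 - 2) = -369 - (4 + 0)*23 = -369 - 4*23 = -369 - 1*92 = -369 - 92 = -461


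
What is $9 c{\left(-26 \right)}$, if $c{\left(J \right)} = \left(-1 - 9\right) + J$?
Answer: $-324$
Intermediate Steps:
$c{\left(J \right)} = -10 + J$
$9 c{\left(-26 \right)} = 9 \left(-10 - 26\right) = 9 \left(-36\right) = -324$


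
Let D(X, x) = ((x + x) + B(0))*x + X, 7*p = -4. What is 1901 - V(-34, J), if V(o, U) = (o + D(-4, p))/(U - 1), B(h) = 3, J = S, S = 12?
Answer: 93323/49 ≈ 1904.6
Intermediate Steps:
J = 12
p = -4/7 (p = (1/7)*(-4) = -4/7 ≈ -0.57143)
D(X, x) = X + x*(3 + 2*x) (D(X, x) = ((x + x) + 3)*x + X = (2*x + 3)*x + X = (3 + 2*x)*x + X = x*(3 + 2*x) + X = X + x*(3 + 2*x))
V(o, U) = (-248/49 + o)/(-1 + U) (V(o, U) = (o + (-4 + 2*(-4/7)**2 + 3*(-4/7)))/(U - 1) = (o + (-4 + 2*(16/49) - 12/7))/(-1 + U) = (o + (-4 + 32/49 - 12/7))/(-1 + U) = (o - 248/49)/(-1 + U) = (-248/49 + o)/(-1 + U))
1901 - V(-34, J) = 1901 - (-248/49 - 34)/(-1 + 12) = 1901 - (-1914)/(11*49) = 1901 - 1*(-174/49) = 1901 + 174/49 = 93323/49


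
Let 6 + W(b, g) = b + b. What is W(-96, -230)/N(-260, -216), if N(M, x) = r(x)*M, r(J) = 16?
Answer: 99/2080 ≈ 0.047596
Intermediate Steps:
W(b, g) = -6 + 2*b (W(b, g) = -6 + (b + b) = -6 + 2*b)
N(M, x) = 16*M
W(-96, -230)/N(-260, -216) = (-6 + 2*(-96))/((16*(-260))) = (-6 - 192)/(-4160) = -198*(-1/4160) = 99/2080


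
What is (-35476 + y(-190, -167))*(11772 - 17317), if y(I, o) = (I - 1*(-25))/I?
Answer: 7474964975/38 ≈ 1.9671e+8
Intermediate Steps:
y(I, o) = (25 + I)/I (y(I, o) = (I + 25)/I = (25 + I)/I)
(-35476 + y(-190, -167))*(11772 - 17317) = (-35476 + (25 - 190)/(-190))*(11772 - 17317) = (-35476 - 1/190*(-165))*(-5545) = (-35476 + 33/38)*(-5545) = -1348055/38*(-5545) = 7474964975/38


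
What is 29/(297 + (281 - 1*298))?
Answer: 29/280 ≈ 0.10357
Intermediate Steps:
29/(297 + (281 - 1*298)) = 29/(297 + (281 - 298)) = 29/(297 - 17) = 29/280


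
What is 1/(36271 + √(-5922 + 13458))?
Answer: 36271/1315577905 - 4*√471/1315577905 ≈ 2.7504e-5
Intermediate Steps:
1/(36271 + √(-5922 + 13458)) = 1/(36271 + √7536) = 1/(36271 + 4*√471)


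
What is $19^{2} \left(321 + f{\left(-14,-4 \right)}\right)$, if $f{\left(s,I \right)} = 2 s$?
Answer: $105773$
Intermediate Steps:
$19^{2} \left(321 + f{\left(-14,-4 \right)}\right) = 19^{2} \left(321 + 2 \left(-14\right)\right) = 361 \left(321 - 28\right) = 361 \cdot 293 = 105773$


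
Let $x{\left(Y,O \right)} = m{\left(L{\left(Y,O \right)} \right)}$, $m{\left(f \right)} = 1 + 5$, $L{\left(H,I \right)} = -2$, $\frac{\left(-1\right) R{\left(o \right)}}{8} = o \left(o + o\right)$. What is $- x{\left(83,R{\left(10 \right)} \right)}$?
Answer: $-6$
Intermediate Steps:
$R{\left(o \right)} = - 16 o^{2}$ ($R{\left(o \right)} = - 8 o \left(o + o\right) = - 8 o 2 o = - 8 \cdot 2 o^{2} = - 16 o^{2}$)
$m{\left(f \right)} = 6$
$x{\left(Y,O \right)} = 6$
$- x{\left(83,R{\left(10 \right)} \right)} = \left(-1\right) 6 = -6$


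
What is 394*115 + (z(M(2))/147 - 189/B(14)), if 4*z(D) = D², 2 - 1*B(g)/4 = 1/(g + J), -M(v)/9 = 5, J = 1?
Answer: 64355675/1421 ≈ 45289.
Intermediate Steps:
M(v) = -45 (M(v) = -9*5 = -45)
B(g) = 8 - 4/(1 + g) (B(g) = 8 - 4/(g + 1) = 8 - 4/(1 + g))
z(D) = D²/4
394*115 + (z(M(2))/147 - 189/B(14)) = 394*115 + (((¼)*(-45)²)/147 - 189*(1 + 14)/(4*(1 + 2*14))) = 45310 + (((¼)*2025)*(1/147) - 189*15/(4*(1 + 28))) = 45310 + ((2025/4)*(1/147) - 189/(4*(1/15)*29)) = 45310 + (675/196 - 189/116/15) = 45310 + (675/196 - 189*15/116) = 45310 + (675/196 - 2835/116) = 45310 - 29835/1421 = 64355675/1421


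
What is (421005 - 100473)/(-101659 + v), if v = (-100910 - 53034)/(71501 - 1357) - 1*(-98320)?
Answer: -2810424576/29295595 ≈ -95.933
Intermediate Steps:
v = 862050517/8768 (v = -153944/70144 + 98320 = -153944*1/70144 + 98320 = -19243/8768 + 98320 = 862050517/8768 ≈ 98318.)
(421005 - 100473)/(-101659 + v) = (421005 - 100473)/(-101659 + 862050517/8768) = 320532/(-29295595/8768) = 320532*(-8768/29295595) = -2810424576/29295595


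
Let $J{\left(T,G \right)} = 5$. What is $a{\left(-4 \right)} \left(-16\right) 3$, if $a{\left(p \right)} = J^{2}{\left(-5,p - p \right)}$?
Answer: $-1200$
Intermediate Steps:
$a{\left(p \right)} = 25$ ($a{\left(p \right)} = 5^{2} = 25$)
$a{\left(-4 \right)} \left(-16\right) 3 = 25 \left(-16\right) 3 = \left(-400\right) 3 = -1200$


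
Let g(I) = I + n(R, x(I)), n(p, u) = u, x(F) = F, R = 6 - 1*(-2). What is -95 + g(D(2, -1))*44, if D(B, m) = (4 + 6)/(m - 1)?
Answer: -535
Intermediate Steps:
R = 8 (R = 6 + 2 = 8)
D(B, m) = 10/(-1 + m)
g(I) = 2*I (g(I) = I + I = 2*I)
-95 + g(D(2, -1))*44 = -95 + (2*(10/(-1 - 1)))*44 = -95 + (2*(10/(-2)))*44 = -95 + (2*(10*(-½)))*44 = -95 + (2*(-5))*44 = -95 - 10*44 = -95 - 440 = -535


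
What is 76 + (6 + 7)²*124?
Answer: 21032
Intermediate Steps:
76 + (6 + 7)²*124 = 76 + 13²*124 = 76 + 169*124 = 76 + 20956 = 21032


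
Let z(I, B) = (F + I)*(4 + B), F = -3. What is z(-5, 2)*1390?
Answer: -66720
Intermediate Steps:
z(I, B) = (-3 + I)*(4 + B)
z(-5, 2)*1390 = (-12 - 3*2 + 4*(-5) + 2*(-5))*1390 = (-12 - 6 - 20 - 10)*1390 = -48*1390 = -66720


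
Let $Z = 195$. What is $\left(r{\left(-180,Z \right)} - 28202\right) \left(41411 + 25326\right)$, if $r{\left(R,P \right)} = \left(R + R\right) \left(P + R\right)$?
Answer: $-2242496674$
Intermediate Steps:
$r{\left(R,P \right)} = 2 R \left(P + R\right)$
$\left(r{\left(-180,Z \right)} - 28202\right) \left(41411 + 25326\right) = \left(2 \left(-180\right) \left(195 - 180\right) - 28202\right) \left(41411 + 25326\right) = \left(2 \left(-180\right) 15 - 28202\right) 66737 = \left(-5400 - 28202\right) 66737 = \left(-33602\right) 66737 = -2242496674$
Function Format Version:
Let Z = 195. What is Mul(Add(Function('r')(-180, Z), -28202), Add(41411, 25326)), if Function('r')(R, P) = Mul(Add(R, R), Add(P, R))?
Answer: -2242496674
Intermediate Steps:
Function('r')(R, P) = Mul(2, R, Add(P, R)) (Function('r')(R, P) = Mul(Mul(2, R), Add(P, R)) = Mul(2, R, Add(P, R)))
Mul(Add(Function('r')(-180, Z), -28202), Add(41411, 25326)) = Mul(Add(Mul(2, -180, Add(195, -180)), -28202), Add(41411, 25326)) = Mul(Add(Mul(2, -180, 15), -28202), 66737) = Mul(Add(-5400, -28202), 66737) = Mul(-33602, 66737) = -2242496674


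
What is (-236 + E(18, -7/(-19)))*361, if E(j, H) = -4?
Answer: -86640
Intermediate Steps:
(-236 + E(18, -7/(-19)))*361 = (-236 - 4)*361 = -240*361 = -86640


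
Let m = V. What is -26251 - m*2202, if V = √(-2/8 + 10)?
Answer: -26251 - 1101*√39 ≈ -33127.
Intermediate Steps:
V = √39/2 (V = √(-2*⅛ + 10) = √(-¼ + 10) = √(39/4) = √39/2 ≈ 3.1225)
m = √39/2 ≈ 3.1225
-26251 - m*2202 = -26251 - √39/2*2202 = -26251 - 1101*√39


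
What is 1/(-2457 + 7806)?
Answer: 1/5349 ≈ 0.00018695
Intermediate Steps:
1/(-2457 + 7806) = 1/5349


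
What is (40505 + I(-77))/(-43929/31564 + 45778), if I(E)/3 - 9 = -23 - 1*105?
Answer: 1267231472/1444892863 ≈ 0.87704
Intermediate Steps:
I(E) = -357 (I(E) = 27 + 3*(-23 - 1*105) = 27 + 3*(-23 - 105) = 27 + 3*(-128) = 27 - 384 = -357)
(40505 + I(-77))/(-43929/31564 + 45778) = (40505 - 357)/(-43929/31564 + 45778) = 40148/(-43929*1/31564 + 45778) = 40148/(-43929/31564 + 45778) = 40148/(1444892863/31564) = 40148*(31564/1444892863) = 1267231472/1444892863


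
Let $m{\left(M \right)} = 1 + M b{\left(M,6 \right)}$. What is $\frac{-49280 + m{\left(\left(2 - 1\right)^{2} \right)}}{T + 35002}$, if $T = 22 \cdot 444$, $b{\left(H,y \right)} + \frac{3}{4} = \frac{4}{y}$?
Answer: $- \frac{53759}{48840} \approx -1.1007$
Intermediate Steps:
$b{\left(H,y \right)} = - \frac{3}{4} + \frac{4}{y}$
$m{\left(M \right)} = 1 - \frac{M}{12}$ ($m{\left(M \right)} = 1 + M \left(- \frac{3}{4} + \frac{4}{6}\right) = 1 + M \left(- \frac{3}{4} + 4 \cdot \frac{1}{6}\right) = 1 + M \left(- \frac{3}{4} + \frac{2}{3}\right) = 1 + M \left(- \frac{1}{12}\right) = 1 - \frac{M}{12}$)
$T = 9768$
$\frac{-49280 + m{\left(\left(2 - 1\right)^{2} \right)}}{T + 35002} = \frac{-49280 + \left(1 - \frac{\left(2 - 1\right)^{2}}{12}\right)}{9768 + 35002} = \frac{-49280 + \left(1 - \frac{1^{2}}{12}\right)}{44770} = \left(-49280 + \left(1 - \frac{1}{12}\right)\right) \frac{1}{44770} = \left(-49280 + \frac{11}{12}\right) \frac{1}{44770} = \left(- \frac{591349}{12}\right) \frac{1}{44770} = - \frac{53759}{48840}$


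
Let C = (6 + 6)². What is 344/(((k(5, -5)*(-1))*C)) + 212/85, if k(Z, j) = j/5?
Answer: 7471/1530 ≈ 4.8830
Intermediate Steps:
k(Z, j) = j/5 (k(Z, j) = j*(⅕) = j/5)
C = 144 (C = 12² = 144)
344/(((k(5, -5)*(-1))*C)) + 212/85 = 344/(((((⅕)*(-5))*(-1))*144)) + 212/85 = 344/((-1*(-1)*144)) + 212*(1/85) = 344/((1*144)) + 212/85 = 344/144 + 212/85 = 344*(1/144) + 212/85 = 43/18 + 212/85 = 7471/1530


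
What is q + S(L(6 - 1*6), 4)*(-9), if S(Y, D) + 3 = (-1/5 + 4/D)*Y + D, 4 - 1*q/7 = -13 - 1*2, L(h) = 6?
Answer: 404/5 ≈ 80.800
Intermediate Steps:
q = 133 (q = 28 - 7*(-13 - 1*2) = 28 - 7*(-13 - 2) = 28 - 7*(-15) = 28 + 105 = 133)
S(Y, D) = -3 + D + Y*(-1/5 + 4/D) (S(Y, D) = -3 + ((-1/5 + 4/D)*Y + D) = -3 + (Y*(-1/5 + 4/D) + D) = -3 + (D + Y*(-1/5 + 4/D)) = -3 + D + Y*(-1/5 + 4/D))
q + S(L(6 - 1*6), 4)*(-9) = 133 + (-3 + 4 - 1/5*6 + 4*6/4)*(-9) = 133 + (-3 + 4 - 6/5 + 4*6*(1/4))*(-9) = 133 + (-3 + 4 - 6/5 + 6)*(-9) = 133 + (29/5)*(-9) = 133 - 261/5 = 404/5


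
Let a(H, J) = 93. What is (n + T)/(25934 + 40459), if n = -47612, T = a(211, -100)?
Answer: -47519/66393 ≈ -0.71572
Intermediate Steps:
T = 93
(n + T)/(25934 + 40459) = (-47612 + 93)/(25934 + 40459) = -47519/66393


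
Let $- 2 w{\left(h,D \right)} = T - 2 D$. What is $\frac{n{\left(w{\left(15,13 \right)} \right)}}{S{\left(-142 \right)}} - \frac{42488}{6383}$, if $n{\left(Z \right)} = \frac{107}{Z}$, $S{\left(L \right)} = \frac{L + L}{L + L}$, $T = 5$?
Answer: $\frac{473714}{134043} \approx 3.534$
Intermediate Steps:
$w{\left(h,D \right)} = - \frac{5}{2} + D$ ($w{\left(h,D \right)} = - \frac{5 - 2 D}{2} = - \frac{5}{2} + D$)
$S{\left(L \right)} = 1$ ($S{\left(L \right)} = \frac{2 L}{2 L} = 2 L \frac{1}{2 L} = 1$)
$\frac{n{\left(w{\left(15,13 \right)} \right)}}{S{\left(-142 \right)}} - \frac{42488}{6383} = \frac{107 \frac{1}{- \frac{5}{2} + 13}}{1} - \frac{42488}{6383} = \frac{107}{\frac{21}{2}} \cdot 1 - \frac{42488}{6383} = 107 \cdot \frac{2}{21} \cdot 1 - \frac{42488}{6383} = \frac{214}{21} \cdot 1 - \frac{42488}{6383} = \frac{214}{21} - \frac{42488}{6383} = \frac{473714}{134043}$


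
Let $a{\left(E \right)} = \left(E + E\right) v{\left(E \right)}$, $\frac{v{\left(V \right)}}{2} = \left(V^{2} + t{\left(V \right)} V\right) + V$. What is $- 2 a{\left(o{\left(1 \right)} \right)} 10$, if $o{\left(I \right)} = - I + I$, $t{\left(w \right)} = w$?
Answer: $0$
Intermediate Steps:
$o{\left(I \right)} = 0$
$v{\left(V \right)} = 2 V + 4 V^{2}$ ($v{\left(V \right)} = 2 \left(\left(V^{2} + V V\right) + V\right) = 2 \left(\left(V^{2} + V^{2}\right) + V\right) = 2 \left(2 V^{2} + V\right) = 2 \left(V + 2 V^{2}\right) = 2 V + 4 V^{2}$)
$a{\left(E \right)} = 4 E^{2} \left(1 + 2 E\right)$ ($a{\left(E \right)} = \left(E + E\right) 2 E \left(1 + 2 E\right) = 2 E 2 E \left(1 + 2 E\right) = 4 E^{2} \left(1 + 2 E\right)$)
$- 2 a{\left(o{\left(1 \right)} \right)} 10 = - 2 \cdot 0^{2} \left(4 + 8 \cdot 0\right) 10 = - 2 \cdot 0 \left(4 + 0\right) 10 = - 2 \cdot 0 \cdot 4 \cdot 10 = \left(-2\right) 0 \cdot 10 = 0 \cdot 10 = 0$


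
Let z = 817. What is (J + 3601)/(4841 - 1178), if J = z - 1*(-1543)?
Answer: 1987/1221 ≈ 1.6274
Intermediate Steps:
J = 2360 (J = 817 - 1*(-1543) = 817 + 1543 = 2360)
(J + 3601)/(4841 - 1178) = (2360 + 3601)/(4841 - 1178) = 5961/3663 = 5961*(1/3663) = 1987/1221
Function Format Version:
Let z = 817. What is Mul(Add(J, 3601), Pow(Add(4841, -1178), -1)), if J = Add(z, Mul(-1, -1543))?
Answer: Rational(1987, 1221) ≈ 1.6274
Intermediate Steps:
J = 2360 (J = Add(817, Mul(-1, -1543)) = Add(817, 1543) = 2360)
Mul(Add(J, 3601), Pow(Add(4841, -1178), -1)) = Mul(Add(2360, 3601), Pow(Add(4841, -1178), -1)) = Mul(5961, Pow(3663, -1)) = Mul(5961, Rational(1, 3663)) = Rational(1987, 1221)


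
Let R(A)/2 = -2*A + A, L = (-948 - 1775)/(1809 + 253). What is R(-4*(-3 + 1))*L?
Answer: 21784/1031 ≈ 21.129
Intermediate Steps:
L = -2723/2062 ≈ -1.3206
R(A) = -2*A (R(A) = 2*(-2*A + A) = 2*(-A) = -2*A)
R(-4*(-3 + 1))*L = -(-8)*(-3 + 1)*(-2723/2062) = -(-8)*(-2)*(-2723/2062) = -2*8*(-2723/2062) = -16*(-2723/2062) = 21784/1031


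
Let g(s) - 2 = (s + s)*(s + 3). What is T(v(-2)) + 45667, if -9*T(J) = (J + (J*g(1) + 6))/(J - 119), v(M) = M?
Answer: 49731347/1089 ≈ 45667.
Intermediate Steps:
g(s) = 2 + 2*s*(3 + s) (g(s) = 2 + (s + s)*(s + 3) = 2 + (2*s)*(3 + s) = 2 + 2*s*(3 + s))
T(J) = -(6 + 11*J)/(9*(-119 + J)) (T(J) = -(J + (J*(2 + 2*1² + 6*1) + 6))/(9*(J - 119)) = -(J + (J*(2 + 2*1 + 6) + 6))/(9*(-119 + J)) = -(J + (J*(2 + 2 + 6) + 6))/(9*(-119 + J)) = -(J + (J*10 + 6))/(9*(-119 + J)) = -(J + (10*J + 6))/(9*(-119 + J)) = -(J + (6 + 10*J))/(9*(-119 + J)) = -(6 + 11*J)/(9*(-119 + J)))
T(v(-2)) + 45667 = (-6 - 11*(-2))/(9*(-119 - 2)) + 45667 = (⅑)*(-6 + 22)/(-121) + 45667 = (⅑)*(-1/121)*16 + 45667 = -16/1089 + 45667 = 49731347/1089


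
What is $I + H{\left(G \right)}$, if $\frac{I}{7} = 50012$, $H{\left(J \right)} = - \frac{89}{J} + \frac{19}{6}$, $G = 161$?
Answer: $\frac{338183669}{966} \approx 3.5009 \cdot 10^{5}$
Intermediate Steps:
$H{\left(J \right)} = \frac{19}{6} - \frac{89}{J}$ ($H{\left(J \right)} = - \frac{89}{J} + 19 \cdot \frac{1}{6} = - \frac{89}{J} + \frac{19}{6} = \frac{19}{6} - \frac{89}{J}$)
$I = 350084$ ($I = 7 \cdot 50012 = 350084$)
$I + H{\left(G \right)} = 350084 + \left(\frac{19}{6} - \frac{89}{161}\right) = 350084 + \frac{2525}{966} = \frac{338183669}{966}$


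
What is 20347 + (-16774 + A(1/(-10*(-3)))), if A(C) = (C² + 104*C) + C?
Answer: 3218851/900 ≈ 3576.5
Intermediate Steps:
A(C) = C² + 105*C
20347 + (-16774 + A(1/(-10*(-3)))) = 20347 + (-16774 + (105 + 1/(-10*(-3)))/((-10*(-3)))) = 20347 + (-16774 + (105 + 1/30)/30) = 20347 + (-16774 + (1/30)*(3151/30)) = 20347 + (-16774 + 3151/900) = 20347 - 15093449/900 = 3218851/900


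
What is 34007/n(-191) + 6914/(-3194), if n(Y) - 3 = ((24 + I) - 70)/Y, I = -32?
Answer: 334542022/33537 ≈ 9975.3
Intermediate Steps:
n(Y) = 3 - 78/Y (n(Y) = 3 + ((24 - 32) - 70)/Y = 3 + (-8 - 70)/Y = 3 - 78/Y)
34007/n(-191) + 6914/(-3194) = 34007/(3 - 78/(-191)) + 6914/(-3194) = 34007/(3 - 78*(-1/191)) + 6914*(-1/3194) = 34007/(3 + 78/191) - 3457/1597 = 34007/(651/191) - 3457/1597 = 34007*(191/651) - 3457/1597 = 209527/21 - 3457/1597 = 334542022/33537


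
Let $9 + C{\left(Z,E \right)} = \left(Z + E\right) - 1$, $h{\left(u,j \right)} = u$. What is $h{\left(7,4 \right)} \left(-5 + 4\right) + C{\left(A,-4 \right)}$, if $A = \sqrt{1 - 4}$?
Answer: $-21 + i \sqrt{3} \approx -21.0 + 1.732 i$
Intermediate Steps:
$A = i \sqrt{3}$ ($A = \sqrt{-3} = i \sqrt{3} \approx 1.732 i$)
$C{\left(Z,E \right)} = -10 + E + Z$ ($C{\left(Z,E \right)} = -9 - \left(1 - E - Z\right) = -9 + \left(-1 + E + Z\right) = -10 + E + Z$)
$h{\left(7,4 \right)} \left(-5 + 4\right) + C{\left(A,-4 \right)} = 7 \left(-5 + 4\right) - \left(14 - i \sqrt{3}\right) = 7 \left(-1\right) - \left(14 - i \sqrt{3}\right) = -7 - \left(14 - i \sqrt{3}\right) = -21 + i \sqrt{3}$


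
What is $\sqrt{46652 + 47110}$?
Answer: $3 \sqrt{10418} \approx 306.21$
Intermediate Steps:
$\sqrt{46652 + 47110} = \sqrt{93762} = 3 \sqrt{10418}$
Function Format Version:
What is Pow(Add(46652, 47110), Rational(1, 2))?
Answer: Mul(3, Pow(10418, Rational(1, 2))) ≈ 306.21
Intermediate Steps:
Pow(Add(46652, 47110), Rational(1, 2)) = Pow(93762, Rational(1, 2)) = Mul(3, Pow(10418, Rational(1, 2)))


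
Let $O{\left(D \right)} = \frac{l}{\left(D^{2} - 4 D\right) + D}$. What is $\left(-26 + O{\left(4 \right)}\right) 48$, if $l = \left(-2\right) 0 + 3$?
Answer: $-1212$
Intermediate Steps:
$l = 3$ ($l = 0 + 3 = 3$)
$O{\left(D \right)} = \frac{3}{D^{2} - 3 D}$ ($O{\left(D \right)} = \frac{3}{\left(D^{2} - 4 D\right) + D} = \frac{3}{D^{2} - 3 D}$)
$\left(-26 + O{\left(4 \right)}\right) 48 = \left(-26 + \frac{3}{4 \left(-3 + 4\right)}\right) 48 = \left(-26 + 3 \cdot \frac{1}{4} \cdot 1^{-1}\right) 48 = \left(-26 + 3 \cdot \frac{1}{4} \cdot 1\right) 48 = \left(-26 + \frac{3}{4}\right) 48 = \left(- \frac{101}{4}\right) 48 = -1212$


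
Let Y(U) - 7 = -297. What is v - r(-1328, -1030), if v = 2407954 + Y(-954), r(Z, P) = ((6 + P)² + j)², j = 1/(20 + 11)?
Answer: -1056628425539345/961 ≈ -1.0995e+12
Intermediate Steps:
j = 1/31 ≈ 0.032258
Y(U) = -290 (Y(U) = 7 - 297 = -290)
r(Z, P) = (1/31 + (6 + P)²)² (r(Z, P) = ((6 + P)² + 1/31)² = (1/31 + (6 + P)²)²)
v = 2407664 (v = 2407954 - 290 = 2407664)
v - r(-1328, -1030) = 2407664 - (1 + 31*(6 - 1030)²)²/961 = 2407664 - (1 + 31*(-1024)²)²/961 = 2407664 - (1 + 31*1048576)²/961 = 2407664 - (1 + 32505856)²/961 = 2407664 - 32505857²/961 = 2407664 - 1056630739304449/961 = -1056628425539345/961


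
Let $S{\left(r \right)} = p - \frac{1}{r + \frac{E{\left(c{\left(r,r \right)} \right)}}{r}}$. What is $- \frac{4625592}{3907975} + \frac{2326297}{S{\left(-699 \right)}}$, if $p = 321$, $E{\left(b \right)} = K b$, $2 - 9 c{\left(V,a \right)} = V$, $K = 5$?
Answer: $\frac{8000532196876527806}{1104159010297575} \approx 7245.8$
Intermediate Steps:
$c{\left(V,a \right)} = \frac{2}{9} - \frac{V}{9}$
$E{\left(b \right)} = 5 b$
$S{\left(r \right)} = 321 - \frac{1}{r + \frac{\frac{10}{9} - \frac{5 r}{9}}{r}}$ ($S{\left(r \right)} = 321 - \frac{1}{r + \frac{5 \left(\frac{2}{9} - \frac{r}{9}\right)}{r}} = 321 - \frac{1}{r + \frac{\frac{10}{9} - \frac{5 r}{9}}{r}}$)
$- \frac{4625592}{3907975} + \frac{2326297}{S{\left(-699 \right)}} = - \frac{4625592}{3907975} + \frac{2326297}{3 \frac{1}{10 - -3495 + 9 \left(-699\right)^{2}} \left(1070 - -376062 + 963 \left(-699\right)^{2}\right)} = \left(-4625592\right) \frac{1}{3907975} + \frac{2326297}{3 \frac{1}{10 + 3495 + 9 \cdot 488601} \left(1070 + 376062 + 963 \cdot 488601\right)} = - \frac{4625592}{3907975} + \frac{2326297}{3 \frac{1}{10 + 3495 + 4397409} \left(1070 + 376062 + 470522763\right)} = - \frac{4625592}{3907975} + \frac{2326297}{3 \cdot \frac{1}{4400914} \cdot 470899895} = - \frac{4625592}{3907975} + \frac{2326297}{\frac{1412699685}{4400914}} = - \frac{4625592}{3907975} + 2326297 \cdot \frac{4400914}{1412699685} = - \frac{4625592}{3907975} + \frac{10237833035458}{1412699685} = \frac{8000532196876527806}{1104159010297575}$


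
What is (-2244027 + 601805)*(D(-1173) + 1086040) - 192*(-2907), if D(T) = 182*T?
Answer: -1432926816844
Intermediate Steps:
(-2244027 + 601805)*(D(-1173) + 1086040) - 192*(-2907) = (-2244027 + 601805)*(182*(-1173) + 1086040) - 192*(-2907) = -1642222*(-213486 + 1086040) + 558144 = -1642222*872554 + 558144 = -1432927374988 + 558144 = -1432926816844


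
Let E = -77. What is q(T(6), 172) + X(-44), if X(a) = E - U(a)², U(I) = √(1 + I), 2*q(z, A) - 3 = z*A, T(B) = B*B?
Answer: 6127/2 ≈ 3063.5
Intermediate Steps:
T(B) = B²
q(z, A) = 3/2 + A*z/2 (q(z, A) = 3/2 + (z*A)/2 = 3/2 + (A*z)/2 = 3/2 + A*z/2)
X(a) = -78 - a (X(a) = -77 - (√(1 + a))² = -77 - (1 + a) = -77 + (-1 - a) = -78 - a)
q(T(6), 172) + X(-44) = (3/2 + (½)*172*6²) + (-78 - 1*(-44)) = (3/2 + (½)*172*36) + (-78 + 44) = (3/2 + 3096) - 34 = 6195/2 - 34 = 6127/2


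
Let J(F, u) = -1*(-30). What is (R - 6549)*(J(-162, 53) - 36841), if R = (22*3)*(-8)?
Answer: 260511447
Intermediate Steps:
J(F, u) = 30
R = -528 (R = 66*(-8) = -528)
(R - 6549)*(J(-162, 53) - 36841) = (-528 - 6549)*(30 - 36841) = -7077*(-36811) = 260511447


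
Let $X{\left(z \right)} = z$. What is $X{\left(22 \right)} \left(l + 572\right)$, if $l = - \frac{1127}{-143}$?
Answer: $\frac{165846}{13} \approx 12757.0$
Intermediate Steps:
$l = \frac{1127}{143}$ ($l = \left(-1127\right) \left(- \frac{1}{143}\right) = \frac{1127}{143} \approx 7.8811$)
$X{\left(22 \right)} \left(l + 572\right) = 22 \left(\frac{1127}{143} + 572\right) = 22 \cdot \frac{82923}{143} = \frac{165846}{13}$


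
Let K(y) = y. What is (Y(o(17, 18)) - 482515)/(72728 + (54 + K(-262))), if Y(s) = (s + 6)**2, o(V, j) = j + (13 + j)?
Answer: -47949/7252 ≈ -6.6118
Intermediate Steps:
o(V, j) = 13 + 2*j
Y(s) = (6 + s)**2
(Y(o(17, 18)) - 482515)/(72728 + (54 + K(-262))) = ((6 + (13 + 2*18))**2 - 482515)/(72728 + (54 - 262)) = ((6 + (13 + 36))**2 - 482515)/(72728 - 208) = ((6 + 49)**2 - 482515)/72520 = (55**2 - 482515)*(1/72520) = (3025 - 482515)*(1/72520) = -479490*1/72520 = -47949/7252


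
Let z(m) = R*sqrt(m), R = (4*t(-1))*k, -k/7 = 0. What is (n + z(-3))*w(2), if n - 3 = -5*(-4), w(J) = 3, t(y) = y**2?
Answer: 69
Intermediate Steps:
k = 0 (k = -7*0 = 0)
n = 23 (n = 3 - 5*(-4) = 3 + 20 = 23)
R = 0 (R = (4*(-1)**2)*0 = (4*1)*0 = 4*0 = 0)
z(m) = 0 (z(m) = 0*sqrt(m) = 0)
(n + z(-3))*w(2) = (23 + 0)*3 = 23*3 = 69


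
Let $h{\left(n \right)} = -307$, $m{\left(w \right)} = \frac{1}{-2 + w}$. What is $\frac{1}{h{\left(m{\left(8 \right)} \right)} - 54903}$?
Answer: $- \frac{1}{55210} \approx -1.8113 \cdot 10^{-5}$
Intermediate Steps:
$\frac{1}{h{\left(m{\left(8 \right)} \right)} - 54903} = \frac{1}{-307 - 54903} = \frac{1}{-55210} = - \frac{1}{55210}$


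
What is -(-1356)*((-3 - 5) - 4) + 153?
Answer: -16119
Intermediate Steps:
-(-1356)*((-3 - 5) - 4) + 153 = -(-1356)*(-8 - 4) + 153 = -(-1356)*(-12) + 153 = -452*36 + 153 = -16272 + 153 = -16119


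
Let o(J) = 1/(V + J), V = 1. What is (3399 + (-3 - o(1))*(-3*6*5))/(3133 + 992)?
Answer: 1238/1375 ≈ 0.90036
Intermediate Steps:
o(J) = 1/(1 + J)
(3399 + (-3 - o(1))*(-3*6*5))/(3133 + 992) = (3399 + (-3 - 1/(1 + 1))*(-3*6*5))/(3133 + 992) = (3399 + (-3 - 1/2)*(-18*5))/4125 = (3399 + (-3 - 1*½)*(-90))*(1/4125) = (3399 + (-3 - ½)*(-90))*(1/4125) = (3399 - 7/2*(-90))*(1/4125) = (3399 + 315)*(1/4125) = 3714*(1/4125) = 1238/1375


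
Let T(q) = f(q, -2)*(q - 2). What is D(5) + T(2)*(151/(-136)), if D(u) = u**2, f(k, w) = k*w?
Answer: 25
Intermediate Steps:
T(q) = -2*q*(-2 + q) (T(q) = (q*(-2))*(q - 2) = (-2*q)*(-2 + q) = -2*q*(-2 + q))
D(5) + T(2)*(151/(-136)) = 5**2 + (2*2*(2 - 1*2))*(151/(-136)) = 25 + (2*2*(2 - 2))*(151*(-1/136)) = 25 + (2*2*0)*(-151/136) = 25 + 0*(-151/136) = 25 + 0 = 25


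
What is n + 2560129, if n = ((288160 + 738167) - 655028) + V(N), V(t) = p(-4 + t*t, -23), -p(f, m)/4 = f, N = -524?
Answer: 1833140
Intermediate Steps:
p(f, m) = -4*f
V(t) = 16 - 4*t² (V(t) = -4*(-4 + t*t) = -4*(-4 + t²) = 16 - 4*t²)
n = -726989 (n = ((288160 + 738167) - 655028) + (16 - 4*(-524)²) = (1026327 - 655028) + (16 - 4*274576) = 371299 + (16 - 1098304) = 371299 - 1098288 = -726989)
n + 2560129 = -726989 + 2560129 = 1833140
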